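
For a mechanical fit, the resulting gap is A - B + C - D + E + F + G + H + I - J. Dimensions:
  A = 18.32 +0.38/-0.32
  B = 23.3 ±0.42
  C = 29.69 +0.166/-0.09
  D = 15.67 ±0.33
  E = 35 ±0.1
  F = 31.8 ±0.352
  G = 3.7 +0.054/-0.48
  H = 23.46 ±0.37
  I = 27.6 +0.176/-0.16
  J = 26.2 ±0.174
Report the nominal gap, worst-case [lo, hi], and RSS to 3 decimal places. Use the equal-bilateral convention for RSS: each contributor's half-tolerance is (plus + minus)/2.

nominal=104.400 wc=[101.604,106.922] rss=0.908

Stack each dimension's contribution:
  +A: nom +18.320 → Σnom=18.320; wc +0.380/-0.320 → slack +0.380/-0.320; half-tol=0.350, Σhalf²=0.122500
  -B: nom -23.300 → Σnom=-4.980; wc +0.420/-0.420 → slack +0.800/-0.740; half-tol=0.420, Σhalf²=0.298900
  +C: nom +29.690 → Σnom=24.710; wc +0.166/-0.090 → slack +0.966/-0.830; half-tol=0.128, Σhalf²=0.315284
  -D: nom -15.670 → Σnom=9.040; wc +0.330/-0.330 → slack +1.296/-1.160; half-tol=0.330, Σhalf²=0.424184
  +E: nom +35.000 → Σnom=44.040; wc +0.100/-0.100 → slack +1.396/-1.260; half-tol=0.100, Σhalf²=0.434184
  +F: nom +31.800 → Σnom=75.840; wc +0.352/-0.352 → slack +1.748/-1.612; half-tol=0.352, Σhalf²=0.558088
  +G: nom +3.700 → Σnom=79.540; wc +0.054/-0.480 → slack +1.802/-2.092; half-tol=0.267, Σhalf²=0.629377
  +H: nom +23.460 → Σnom=103.000; wc +0.370/-0.370 → slack +2.172/-2.462; half-tol=0.370, Σhalf²=0.766277
  +I: nom +27.600 → Σnom=130.600; wc +0.176/-0.160 → slack +2.348/-2.622; half-tol=0.168, Σhalf²=0.794501
  -J: nom -26.200 → Σnom=104.400; wc +0.174/-0.174 → slack +2.522/-2.796; half-tol=0.174, Σhalf²=0.824777
Nominal = 104.400. Worst-case = [104.400 - 2.796, 104.400 + 2.522] = [101.604, 106.922]. RSS = √0.824777 = 0.908.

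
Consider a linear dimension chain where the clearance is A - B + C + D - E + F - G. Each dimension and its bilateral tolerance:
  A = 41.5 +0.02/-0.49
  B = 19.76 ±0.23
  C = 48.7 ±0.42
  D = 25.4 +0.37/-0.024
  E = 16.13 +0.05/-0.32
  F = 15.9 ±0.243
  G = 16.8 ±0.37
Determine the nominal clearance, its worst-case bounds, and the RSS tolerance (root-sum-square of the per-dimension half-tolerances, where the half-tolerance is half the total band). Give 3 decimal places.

nominal=78.810 wc=[76.983,80.783] rss=0.751

Stack each dimension's contribution:
  +A: nom +41.500 → Σnom=41.500; wc +0.020/-0.490 → slack +0.020/-0.490; half-tol=0.255, Σhalf²=0.065025
  -B: nom -19.760 → Σnom=21.740; wc +0.230/-0.230 → slack +0.250/-0.720; half-tol=0.230, Σhalf²=0.117925
  +C: nom +48.700 → Σnom=70.440; wc +0.420/-0.420 → slack +0.670/-1.140; half-tol=0.420, Σhalf²=0.294325
  +D: nom +25.400 → Σnom=95.840; wc +0.370/-0.024 → slack +1.040/-1.164; half-tol=0.197, Σhalf²=0.333134
  -E: nom -16.130 → Σnom=79.710; wc +0.320/-0.050 → slack +1.360/-1.214; half-tol=0.185, Σhalf²=0.367359
  +F: nom +15.900 → Σnom=95.610; wc +0.243/-0.243 → slack +1.603/-1.457; half-tol=0.243, Σhalf²=0.426408
  -G: nom -16.800 → Σnom=78.810; wc +0.370/-0.370 → slack +1.973/-1.827; half-tol=0.370, Σhalf²=0.563308
Nominal = 78.810. Worst-case = [78.810 - 1.827, 78.810 + 1.973] = [76.983, 80.783]. RSS = √0.563308 = 0.751.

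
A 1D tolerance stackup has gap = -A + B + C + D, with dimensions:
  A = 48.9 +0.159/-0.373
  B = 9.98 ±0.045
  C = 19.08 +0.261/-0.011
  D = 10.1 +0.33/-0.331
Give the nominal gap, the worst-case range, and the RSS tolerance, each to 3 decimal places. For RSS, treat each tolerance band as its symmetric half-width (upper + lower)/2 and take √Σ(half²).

nominal=-9.740 wc=[-10.286,-8.731] rss=0.448

Stack each dimension's contribution:
  -A: nom -48.900 → Σnom=-48.900; wc +0.373/-0.159 → slack +0.373/-0.159; half-tol=0.266, Σhalf²=0.070756
  +B: nom +9.980 → Σnom=-38.920; wc +0.045/-0.045 → slack +0.418/-0.204; half-tol=0.045, Σhalf²=0.072781
  +C: nom +19.080 → Σnom=-19.840; wc +0.261/-0.011 → slack +0.679/-0.215; half-tol=0.136, Σhalf²=0.091277
  +D: nom +10.100 → Σnom=-9.740; wc +0.330/-0.331 → slack +1.009/-0.546; half-tol=0.331, Σhalf²=0.200507
Nominal = -9.740. Worst-case = [-9.740 - 0.546, -9.740 + 1.009] = [-10.286, -8.731]. RSS = √0.200507 = 0.448.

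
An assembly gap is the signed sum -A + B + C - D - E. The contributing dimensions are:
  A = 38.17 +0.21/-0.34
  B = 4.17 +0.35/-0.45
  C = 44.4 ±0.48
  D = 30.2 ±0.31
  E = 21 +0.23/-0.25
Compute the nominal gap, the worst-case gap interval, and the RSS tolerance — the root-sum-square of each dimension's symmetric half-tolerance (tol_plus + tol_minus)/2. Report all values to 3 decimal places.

nominal=-40.800 wc=[-42.480,-39.070] rss=0.787

Stack each dimension's contribution:
  -A: nom -38.170 → Σnom=-38.170; wc +0.340/-0.210 → slack +0.340/-0.210; half-tol=0.275, Σhalf²=0.075625
  +B: nom +4.170 → Σnom=-34.000; wc +0.350/-0.450 → slack +0.690/-0.660; half-tol=0.400, Σhalf²=0.235625
  +C: nom +44.400 → Σnom=10.400; wc +0.480/-0.480 → slack +1.170/-1.140; half-tol=0.480, Σhalf²=0.466025
  -D: nom -30.200 → Σnom=-19.800; wc +0.310/-0.310 → slack +1.480/-1.450; half-tol=0.310, Σhalf²=0.562125
  -E: nom -21.000 → Σnom=-40.800; wc +0.250/-0.230 → slack +1.730/-1.680; half-tol=0.240, Σhalf²=0.619725
Nominal = -40.800. Worst-case = [-40.800 - 1.680, -40.800 + 1.730] = [-42.480, -39.070]. RSS = √0.619725 = 0.787.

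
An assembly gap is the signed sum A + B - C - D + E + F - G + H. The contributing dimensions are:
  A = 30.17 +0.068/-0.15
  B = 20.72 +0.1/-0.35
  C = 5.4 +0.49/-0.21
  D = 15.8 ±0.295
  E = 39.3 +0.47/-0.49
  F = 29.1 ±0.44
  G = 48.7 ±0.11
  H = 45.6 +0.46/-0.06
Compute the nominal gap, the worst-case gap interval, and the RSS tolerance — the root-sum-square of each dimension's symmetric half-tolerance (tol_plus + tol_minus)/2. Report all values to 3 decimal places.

nominal=94.990 wc=[92.605,97.143] rss=0.881

Stack each dimension's contribution:
  +A: nom +30.170 → Σnom=30.170; wc +0.068/-0.150 → slack +0.068/-0.150; half-tol=0.109, Σhalf²=0.011881
  +B: nom +20.720 → Σnom=50.890; wc +0.100/-0.350 → slack +0.168/-0.500; half-tol=0.225, Σhalf²=0.062506
  -C: nom -5.400 → Σnom=45.490; wc +0.210/-0.490 → slack +0.378/-0.990; half-tol=0.350, Σhalf²=0.185006
  -D: nom -15.800 → Σnom=29.690; wc +0.295/-0.295 → slack +0.673/-1.285; half-tol=0.295, Σhalf²=0.272031
  +E: nom +39.300 → Σnom=68.990; wc +0.470/-0.490 → slack +1.143/-1.775; half-tol=0.480, Σhalf²=0.502431
  +F: nom +29.100 → Σnom=98.090; wc +0.440/-0.440 → slack +1.583/-2.215; half-tol=0.440, Σhalf²=0.696031
  -G: nom -48.700 → Σnom=49.390; wc +0.110/-0.110 → slack +1.693/-2.325; half-tol=0.110, Σhalf²=0.708131
  +H: nom +45.600 → Σnom=94.990; wc +0.460/-0.060 → slack +2.153/-2.385; half-tol=0.260, Σhalf²=0.775731
Nominal = 94.990. Worst-case = [94.990 - 2.385, 94.990 + 2.153] = [92.605, 97.143]. RSS = √0.775731 = 0.881.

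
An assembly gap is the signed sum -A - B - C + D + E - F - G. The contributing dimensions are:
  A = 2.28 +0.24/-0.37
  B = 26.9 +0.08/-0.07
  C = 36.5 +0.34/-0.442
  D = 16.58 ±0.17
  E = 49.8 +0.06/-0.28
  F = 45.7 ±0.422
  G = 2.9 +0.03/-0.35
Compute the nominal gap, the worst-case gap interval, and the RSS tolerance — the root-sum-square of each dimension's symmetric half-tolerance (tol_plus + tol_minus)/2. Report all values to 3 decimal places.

nominal=-47.900 wc=[-49.462,-46.016] rss=0.724

Stack each dimension's contribution:
  -A: nom -2.280 → Σnom=-2.280; wc +0.370/-0.240 → slack +0.370/-0.240; half-tol=0.305, Σhalf²=0.093025
  -B: nom -26.900 → Σnom=-29.180; wc +0.070/-0.080 → slack +0.440/-0.320; half-tol=0.075, Σhalf²=0.098650
  -C: nom -36.500 → Σnom=-65.680; wc +0.442/-0.340 → slack +0.882/-0.660; half-tol=0.391, Σhalf²=0.251531
  +D: nom +16.580 → Σnom=-49.100; wc +0.170/-0.170 → slack +1.052/-0.830; half-tol=0.170, Σhalf²=0.280431
  +E: nom +49.800 → Σnom=0.700; wc +0.060/-0.280 → slack +1.112/-1.110; half-tol=0.170, Σhalf²=0.309331
  -F: nom -45.700 → Σnom=-45.000; wc +0.422/-0.422 → slack +1.534/-1.532; half-tol=0.422, Σhalf²=0.487415
  -G: nom -2.900 → Σnom=-47.900; wc +0.350/-0.030 → slack +1.884/-1.562; half-tol=0.190, Σhalf²=0.523515
Nominal = -47.900. Worst-case = [-47.900 - 1.562, -47.900 + 1.884] = [-49.462, -46.016]. RSS = √0.523515 = 0.724.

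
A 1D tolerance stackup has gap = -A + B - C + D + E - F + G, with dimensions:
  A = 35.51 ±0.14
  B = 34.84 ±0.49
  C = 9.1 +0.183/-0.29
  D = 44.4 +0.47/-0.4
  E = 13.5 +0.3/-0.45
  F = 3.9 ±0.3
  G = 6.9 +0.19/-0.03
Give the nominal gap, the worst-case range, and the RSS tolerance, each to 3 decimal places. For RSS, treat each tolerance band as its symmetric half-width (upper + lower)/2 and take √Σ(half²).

Stack each dimension's contribution:
  -A: nom -35.510 → Σnom=-35.510; wc +0.140/-0.140 → slack +0.140/-0.140; half-tol=0.140, Σhalf²=0.019600
  +B: nom +34.840 → Σnom=-0.670; wc +0.490/-0.490 → slack +0.630/-0.630; half-tol=0.490, Σhalf²=0.259700
  -C: nom -9.100 → Σnom=-9.770; wc +0.290/-0.183 → slack +0.920/-0.813; half-tol=0.236, Σhalf²=0.315632
  +D: nom +44.400 → Σnom=34.630; wc +0.470/-0.400 → slack +1.390/-1.213; half-tol=0.435, Σhalf²=0.504857
  +E: nom +13.500 → Σnom=48.130; wc +0.300/-0.450 → slack +1.690/-1.663; half-tol=0.375, Σhalf²=0.645482
  -F: nom -3.900 → Σnom=44.230; wc +0.300/-0.300 → slack +1.990/-1.963; half-tol=0.300, Σhalf²=0.735482
  +G: nom +6.900 → Σnom=51.130; wc +0.190/-0.030 → slack +2.180/-1.993; half-tol=0.110, Σhalf²=0.747582
Nominal = 51.130. Worst-case = [51.130 - 1.993, 51.130 + 2.180] = [49.137, 53.310]. RSS = √0.747582 = 0.865.

nominal=51.130 wc=[49.137,53.310] rss=0.865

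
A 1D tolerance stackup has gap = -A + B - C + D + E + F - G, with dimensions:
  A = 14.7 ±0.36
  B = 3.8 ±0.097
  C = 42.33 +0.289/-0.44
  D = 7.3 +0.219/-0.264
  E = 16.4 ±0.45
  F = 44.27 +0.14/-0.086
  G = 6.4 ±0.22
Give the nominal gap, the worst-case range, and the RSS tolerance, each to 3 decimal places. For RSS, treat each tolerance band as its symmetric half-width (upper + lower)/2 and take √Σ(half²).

Stack each dimension's contribution:
  -A: nom -14.700 → Σnom=-14.700; wc +0.360/-0.360 → slack +0.360/-0.360; half-tol=0.360, Σhalf²=0.129600
  +B: nom +3.800 → Σnom=-10.900; wc +0.097/-0.097 → slack +0.457/-0.457; half-tol=0.097, Σhalf²=0.139009
  -C: nom -42.330 → Σnom=-53.230; wc +0.440/-0.289 → slack +0.897/-0.746; half-tol=0.364, Σhalf²=0.271869
  +D: nom +7.300 → Σnom=-45.930; wc +0.219/-0.264 → slack +1.116/-1.010; half-tol=0.241, Σhalf²=0.330191
  +E: nom +16.400 → Σnom=-29.530; wc +0.450/-0.450 → slack +1.566/-1.460; half-tol=0.450, Σhalf²=0.532691
  +F: nom +44.270 → Σnom=14.740; wc +0.140/-0.086 → slack +1.706/-1.546; half-tol=0.113, Σhalf²=0.545461
  -G: nom -6.400 → Σnom=8.340; wc +0.220/-0.220 → slack +1.926/-1.766; half-tol=0.220, Σhalf²=0.593861
Nominal = 8.340. Worst-case = [8.340 - 1.766, 8.340 + 1.926] = [6.574, 10.266]. RSS = √0.593861 = 0.771.

nominal=8.340 wc=[6.574,10.266] rss=0.771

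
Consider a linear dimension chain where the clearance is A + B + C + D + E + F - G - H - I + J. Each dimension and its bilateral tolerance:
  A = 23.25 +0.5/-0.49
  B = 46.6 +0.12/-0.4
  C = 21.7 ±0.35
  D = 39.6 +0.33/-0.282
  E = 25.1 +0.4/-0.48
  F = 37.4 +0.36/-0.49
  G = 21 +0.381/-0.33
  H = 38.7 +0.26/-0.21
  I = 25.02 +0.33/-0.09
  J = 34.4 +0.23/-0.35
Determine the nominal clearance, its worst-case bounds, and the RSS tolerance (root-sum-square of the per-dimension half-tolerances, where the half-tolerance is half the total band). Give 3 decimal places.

nominal=143.330 wc=[139.517,146.250] rss=1.101

Stack each dimension's contribution:
  +A: nom +23.250 → Σnom=23.250; wc +0.500/-0.490 → slack +0.500/-0.490; half-tol=0.495, Σhalf²=0.245025
  +B: nom +46.600 → Σnom=69.850; wc +0.120/-0.400 → slack +0.620/-0.890; half-tol=0.260, Σhalf²=0.312625
  +C: nom +21.700 → Σnom=91.550; wc +0.350/-0.350 → slack +0.970/-1.240; half-tol=0.350, Σhalf²=0.435125
  +D: nom +39.600 → Σnom=131.150; wc +0.330/-0.282 → slack +1.300/-1.522; half-tol=0.306, Σhalf²=0.528761
  +E: nom +25.100 → Σnom=156.250; wc +0.400/-0.480 → slack +1.700/-2.002; half-tol=0.440, Σhalf²=0.722361
  +F: nom +37.400 → Σnom=193.650; wc +0.360/-0.490 → slack +2.060/-2.492; half-tol=0.425, Σhalf²=0.902986
  -G: nom -21.000 → Σnom=172.650; wc +0.330/-0.381 → slack +2.390/-2.873; half-tol=0.356, Σhalf²=1.029366
  -H: nom -38.700 → Σnom=133.950; wc +0.210/-0.260 → slack +2.600/-3.133; half-tol=0.235, Σhalf²=1.084591
  -I: nom -25.020 → Σnom=108.930; wc +0.090/-0.330 → slack +2.690/-3.463; half-tol=0.210, Σhalf²=1.128691
  +J: nom +34.400 → Σnom=143.330; wc +0.230/-0.350 → slack +2.920/-3.813; half-tol=0.290, Σhalf²=1.212791
Nominal = 143.330. Worst-case = [143.330 - 3.813, 143.330 + 2.920] = [139.517, 146.250]. RSS = √1.212791 = 1.101.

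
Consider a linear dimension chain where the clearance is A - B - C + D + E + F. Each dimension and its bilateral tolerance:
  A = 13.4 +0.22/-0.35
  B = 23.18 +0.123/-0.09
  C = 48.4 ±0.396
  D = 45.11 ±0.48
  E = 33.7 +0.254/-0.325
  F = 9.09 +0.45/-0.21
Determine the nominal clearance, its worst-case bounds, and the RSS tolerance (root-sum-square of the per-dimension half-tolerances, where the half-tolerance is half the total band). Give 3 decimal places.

nominal=29.720 wc=[27.836,31.610] rss=0.820

Stack each dimension's contribution:
  +A: nom +13.400 → Σnom=13.400; wc +0.220/-0.350 → slack +0.220/-0.350; half-tol=0.285, Σhalf²=0.081225
  -B: nom -23.180 → Σnom=-9.780; wc +0.090/-0.123 → slack +0.310/-0.473; half-tol=0.106, Σhalf²=0.092567
  -C: nom -48.400 → Σnom=-58.180; wc +0.396/-0.396 → slack +0.706/-0.869; half-tol=0.396, Σhalf²=0.249383
  +D: nom +45.110 → Σnom=-13.070; wc +0.480/-0.480 → slack +1.186/-1.349; half-tol=0.480, Σhalf²=0.479783
  +E: nom +33.700 → Σnom=20.630; wc +0.254/-0.325 → slack +1.440/-1.674; half-tol=0.289, Σhalf²=0.563593
  +F: nom +9.090 → Σnom=29.720; wc +0.450/-0.210 → slack +1.890/-1.884; half-tol=0.330, Σhalf²=0.672493
Nominal = 29.720. Worst-case = [29.720 - 1.884, 29.720 + 1.890] = [27.836, 31.610]. RSS = √0.672493 = 0.820.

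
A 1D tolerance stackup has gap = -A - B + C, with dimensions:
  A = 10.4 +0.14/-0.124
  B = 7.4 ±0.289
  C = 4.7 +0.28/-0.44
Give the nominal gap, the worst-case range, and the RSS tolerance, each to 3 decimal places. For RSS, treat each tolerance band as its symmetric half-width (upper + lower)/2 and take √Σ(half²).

nominal=-13.100 wc=[-13.969,-12.407] rss=0.480

Stack each dimension's contribution:
  -A: nom -10.400 → Σnom=-10.400; wc +0.124/-0.140 → slack +0.124/-0.140; half-tol=0.132, Σhalf²=0.017424
  -B: nom -7.400 → Σnom=-17.800; wc +0.289/-0.289 → slack +0.413/-0.429; half-tol=0.289, Σhalf²=0.100945
  +C: nom +4.700 → Σnom=-13.100; wc +0.280/-0.440 → slack +0.693/-0.869; half-tol=0.360, Σhalf²=0.230545
Nominal = -13.100. Worst-case = [-13.100 - 0.869, -13.100 + 0.693] = [-13.969, -12.407]. RSS = √0.230545 = 0.480.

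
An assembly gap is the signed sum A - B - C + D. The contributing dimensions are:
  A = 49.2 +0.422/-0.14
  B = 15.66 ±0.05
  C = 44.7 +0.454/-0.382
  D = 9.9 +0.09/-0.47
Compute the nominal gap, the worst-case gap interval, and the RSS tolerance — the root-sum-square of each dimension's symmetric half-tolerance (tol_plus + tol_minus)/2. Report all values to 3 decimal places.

Stack each dimension's contribution:
  +A: nom +49.200 → Σnom=49.200; wc +0.422/-0.140 → slack +0.422/-0.140; half-tol=0.281, Σhalf²=0.078961
  -B: nom -15.660 → Σnom=33.540; wc +0.050/-0.050 → slack +0.472/-0.190; half-tol=0.050, Σhalf²=0.081461
  -C: nom -44.700 → Σnom=-11.160; wc +0.382/-0.454 → slack +0.854/-0.644; half-tol=0.418, Σhalf²=0.256185
  +D: nom +9.900 → Σnom=-1.260; wc +0.090/-0.470 → slack +0.944/-1.114; half-tol=0.280, Σhalf²=0.334585
Nominal = -1.260. Worst-case = [-1.260 - 1.114, -1.260 + 0.944] = [-2.374, -0.316]. RSS = √0.334585 = 0.578.

nominal=-1.260 wc=[-2.374,-0.316] rss=0.578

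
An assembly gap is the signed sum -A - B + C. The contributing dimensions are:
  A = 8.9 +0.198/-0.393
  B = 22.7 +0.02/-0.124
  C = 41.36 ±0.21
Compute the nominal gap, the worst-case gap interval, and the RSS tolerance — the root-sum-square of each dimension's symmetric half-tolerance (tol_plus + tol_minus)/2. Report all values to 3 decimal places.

nominal=9.760 wc=[9.332,10.487] rss=0.370

Stack each dimension's contribution:
  -A: nom -8.900 → Σnom=-8.900; wc +0.393/-0.198 → slack +0.393/-0.198; half-tol=0.295, Σhalf²=0.087320
  -B: nom -22.700 → Σnom=-31.600; wc +0.124/-0.020 → slack +0.517/-0.218; half-tol=0.072, Σhalf²=0.092504
  +C: nom +41.360 → Σnom=9.760; wc +0.210/-0.210 → slack +0.727/-0.428; half-tol=0.210, Σhalf²=0.136604
Nominal = 9.760. Worst-case = [9.760 - 0.428, 9.760 + 0.727] = [9.332, 10.487]. RSS = √0.136604 = 0.370.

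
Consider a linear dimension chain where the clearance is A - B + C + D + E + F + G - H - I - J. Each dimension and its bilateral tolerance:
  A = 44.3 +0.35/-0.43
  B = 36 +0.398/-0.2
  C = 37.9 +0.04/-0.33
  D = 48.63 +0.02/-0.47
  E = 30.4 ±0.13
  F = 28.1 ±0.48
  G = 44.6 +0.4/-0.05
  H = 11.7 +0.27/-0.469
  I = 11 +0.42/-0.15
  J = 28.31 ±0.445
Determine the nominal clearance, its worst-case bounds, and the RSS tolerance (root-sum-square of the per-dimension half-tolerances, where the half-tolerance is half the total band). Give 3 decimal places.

Stack each dimension's contribution:
  +A: nom +44.300 → Σnom=44.300; wc +0.350/-0.430 → slack +0.350/-0.430; half-tol=0.390, Σhalf²=0.152100
  -B: nom -36.000 → Σnom=8.300; wc +0.200/-0.398 → slack +0.550/-0.828; half-tol=0.299, Σhalf²=0.241501
  +C: nom +37.900 → Σnom=46.200; wc +0.040/-0.330 → slack +0.590/-1.158; half-tol=0.185, Σhalf²=0.275726
  +D: nom +48.630 → Σnom=94.830; wc +0.020/-0.470 → slack +0.610/-1.628; half-tol=0.245, Σhalf²=0.335751
  +E: nom +30.400 → Σnom=125.230; wc +0.130/-0.130 → slack +0.740/-1.758; half-tol=0.130, Σhalf²=0.352651
  +F: nom +28.100 → Σnom=153.330; wc +0.480/-0.480 → slack +1.220/-2.238; half-tol=0.480, Σhalf²=0.583051
  +G: nom +44.600 → Σnom=197.930; wc +0.400/-0.050 → slack +1.620/-2.288; half-tol=0.225, Σhalf²=0.633676
  -H: nom -11.700 → Σnom=186.230; wc +0.469/-0.270 → slack +2.089/-2.558; half-tol=0.369, Σhalf²=0.770206
  -I: nom -11.000 → Σnom=175.230; wc +0.150/-0.420 → slack +2.239/-2.978; half-tol=0.285, Σhalf²=0.851431
  -J: nom -28.310 → Σnom=146.920; wc +0.445/-0.445 → slack +2.684/-3.423; half-tol=0.445, Σhalf²=1.049456
Nominal = 146.920. Worst-case = [146.920 - 3.423, 146.920 + 2.684] = [143.497, 149.604]. RSS = √1.049456 = 1.024.

nominal=146.920 wc=[143.497,149.604] rss=1.024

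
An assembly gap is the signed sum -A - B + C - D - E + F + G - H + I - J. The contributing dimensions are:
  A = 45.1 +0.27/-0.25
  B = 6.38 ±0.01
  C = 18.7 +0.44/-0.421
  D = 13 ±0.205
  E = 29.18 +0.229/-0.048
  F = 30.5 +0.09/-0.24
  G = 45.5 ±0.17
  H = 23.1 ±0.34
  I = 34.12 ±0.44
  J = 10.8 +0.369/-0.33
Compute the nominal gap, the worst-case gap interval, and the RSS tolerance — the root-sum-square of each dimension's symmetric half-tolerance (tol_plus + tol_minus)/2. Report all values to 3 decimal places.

nominal=1.260 wc=[-1.434,3.583] rss=0.895

Stack each dimension's contribution:
  -A: nom -45.100 → Σnom=-45.100; wc +0.250/-0.270 → slack +0.250/-0.270; half-tol=0.260, Σhalf²=0.067600
  -B: nom -6.380 → Σnom=-51.480; wc +0.010/-0.010 → slack +0.260/-0.280; half-tol=0.010, Σhalf²=0.067700
  +C: nom +18.700 → Σnom=-32.780; wc +0.440/-0.421 → slack +0.700/-0.701; half-tol=0.430, Σhalf²=0.253030
  -D: nom -13.000 → Σnom=-45.780; wc +0.205/-0.205 → slack +0.905/-0.906; half-tol=0.205, Σhalf²=0.295055
  -E: nom -29.180 → Σnom=-74.960; wc +0.048/-0.229 → slack +0.953/-1.135; half-tol=0.139, Σhalf²=0.314238
  +F: nom +30.500 → Σnom=-44.460; wc +0.090/-0.240 → slack +1.043/-1.375; half-tol=0.165, Σhalf²=0.341463
  +G: nom +45.500 → Σnom=1.040; wc +0.170/-0.170 → slack +1.213/-1.545; half-tol=0.170, Σhalf²=0.370362
  -H: nom -23.100 → Σnom=-22.060; wc +0.340/-0.340 → slack +1.553/-1.885; half-tol=0.340, Σhalf²=0.485963
  +I: nom +34.120 → Σnom=12.060; wc +0.440/-0.440 → slack +1.993/-2.325; half-tol=0.440, Σhalf²=0.679563
  -J: nom -10.800 → Σnom=1.260; wc +0.330/-0.369 → slack +2.323/-2.694; half-tol=0.350, Σhalf²=0.801713
Nominal = 1.260. Worst-case = [1.260 - 2.694, 1.260 + 2.323] = [-1.434, 3.583]. RSS = √0.801713 = 0.895.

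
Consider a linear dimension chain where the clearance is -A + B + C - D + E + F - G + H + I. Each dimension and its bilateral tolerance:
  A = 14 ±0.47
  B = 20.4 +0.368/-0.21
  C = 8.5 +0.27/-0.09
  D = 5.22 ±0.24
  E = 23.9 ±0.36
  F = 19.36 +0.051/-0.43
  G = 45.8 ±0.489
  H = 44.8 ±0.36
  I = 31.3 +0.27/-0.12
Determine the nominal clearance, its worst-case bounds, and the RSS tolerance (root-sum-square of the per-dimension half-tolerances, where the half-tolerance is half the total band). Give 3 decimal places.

Stack each dimension's contribution:
  -A: nom -14.000 → Σnom=-14.000; wc +0.470/-0.470 → slack +0.470/-0.470; half-tol=0.470, Σhalf²=0.220900
  +B: nom +20.400 → Σnom=6.400; wc +0.368/-0.210 → slack +0.838/-0.680; half-tol=0.289, Σhalf²=0.304421
  +C: nom +8.500 → Σnom=14.900; wc +0.270/-0.090 → slack +1.108/-0.770; half-tol=0.180, Σhalf²=0.336821
  -D: nom -5.220 → Σnom=9.680; wc +0.240/-0.240 → slack +1.348/-1.010; half-tol=0.240, Σhalf²=0.394421
  +E: nom +23.900 → Σnom=33.580; wc +0.360/-0.360 → slack +1.708/-1.370; half-tol=0.360, Σhalf²=0.524021
  +F: nom +19.360 → Σnom=52.940; wc +0.051/-0.430 → slack +1.759/-1.800; half-tol=0.240, Σhalf²=0.581861
  -G: nom -45.800 → Σnom=7.140; wc +0.489/-0.489 → slack +2.248/-2.289; half-tol=0.489, Σhalf²=0.820982
  +H: nom +44.800 → Σnom=51.940; wc +0.360/-0.360 → slack +2.608/-2.649; half-tol=0.360, Σhalf²=0.950582
  +I: nom +31.300 → Σnom=83.240; wc +0.270/-0.120 → slack +2.878/-2.769; half-tol=0.195, Σhalf²=0.988607
Nominal = 83.240. Worst-case = [83.240 - 2.769, 83.240 + 2.878] = [80.471, 86.118]. RSS = √0.988607 = 0.994.

nominal=83.240 wc=[80.471,86.118] rss=0.994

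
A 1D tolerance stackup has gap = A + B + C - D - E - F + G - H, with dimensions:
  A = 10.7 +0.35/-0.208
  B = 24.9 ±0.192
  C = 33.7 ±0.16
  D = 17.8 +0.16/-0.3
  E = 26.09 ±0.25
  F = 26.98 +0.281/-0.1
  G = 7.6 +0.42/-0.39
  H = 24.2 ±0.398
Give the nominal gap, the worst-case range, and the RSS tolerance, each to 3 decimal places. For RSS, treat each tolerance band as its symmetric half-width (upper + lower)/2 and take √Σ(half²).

Stack each dimension's contribution:
  +A: nom +10.700 → Σnom=10.700; wc +0.350/-0.208 → slack +0.350/-0.208; half-tol=0.279, Σhalf²=0.077841
  +B: nom +24.900 → Σnom=35.600; wc +0.192/-0.192 → slack +0.542/-0.400; half-tol=0.192, Σhalf²=0.114705
  +C: nom +33.700 → Σnom=69.300; wc +0.160/-0.160 → slack +0.702/-0.560; half-tol=0.160, Σhalf²=0.140305
  -D: nom -17.800 → Σnom=51.500; wc +0.300/-0.160 → slack +1.002/-0.720; half-tol=0.230, Σhalf²=0.193205
  -E: nom -26.090 → Σnom=25.410; wc +0.250/-0.250 → slack +1.252/-0.970; half-tol=0.250, Σhalf²=0.255705
  -F: nom -26.980 → Σnom=-1.570; wc +0.100/-0.281 → slack +1.352/-1.251; half-tol=0.191, Σhalf²=0.291995
  +G: nom +7.600 → Σnom=6.030; wc +0.420/-0.390 → slack +1.772/-1.641; half-tol=0.405, Σhalf²=0.456020
  -H: nom -24.200 → Σnom=-18.170; wc +0.398/-0.398 → slack +2.170/-2.039; half-tol=0.398, Σhalf²=0.614424
Nominal = -18.170. Worst-case = [-18.170 - 2.039, -18.170 + 2.170] = [-20.209, -16.000]. RSS = √0.614424 = 0.784.

nominal=-18.170 wc=[-20.209,-16.000] rss=0.784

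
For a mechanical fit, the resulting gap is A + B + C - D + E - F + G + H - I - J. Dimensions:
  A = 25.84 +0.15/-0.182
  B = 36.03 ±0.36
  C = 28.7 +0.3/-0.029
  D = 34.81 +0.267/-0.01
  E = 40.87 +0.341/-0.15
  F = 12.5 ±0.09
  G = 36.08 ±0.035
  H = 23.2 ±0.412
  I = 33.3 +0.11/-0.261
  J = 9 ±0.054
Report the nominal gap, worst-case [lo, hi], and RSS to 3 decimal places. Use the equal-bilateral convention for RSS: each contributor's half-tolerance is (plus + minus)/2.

nominal=101.110 wc=[99.421,103.123] rss=0.693

Stack each dimension's contribution:
  +A: nom +25.840 → Σnom=25.840; wc +0.150/-0.182 → slack +0.150/-0.182; half-tol=0.166, Σhalf²=0.027556
  +B: nom +36.030 → Σnom=61.870; wc +0.360/-0.360 → slack +0.510/-0.542; half-tol=0.360, Σhalf²=0.157156
  +C: nom +28.700 → Σnom=90.570; wc +0.300/-0.029 → slack +0.810/-0.571; half-tol=0.165, Σhalf²=0.184216
  -D: nom -34.810 → Σnom=55.760; wc +0.010/-0.267 → slack +0.820/-0.838; half-tol=0.139, Σhalf²=0.203399
  +E: nom +40.870 → Σnom=96.630; wc +0.341/-0.150 → slack +1.161/-0.988; half-tol=0.245, Σhalf²=0.263669
  -F: nom -12.500 → Σnom=84.130; wc +0.090/-0.090 → slack +1.251/-1.078; half-tol=0.090, Σhalf²=0.271769
  +G: nom +36.080 → Σnom=120.210; wc +0.035/-0.035 → slack +1.286/-1.113; half-tol=0.035, Σhalf²=0.272994
  +H: nom +23.200 → Σnom=143.410; wc +0.412/-0.412 → slack +1.698/-1.525; half-tol=0.412, Σhalf²=0.442738
  -I: nom -33.300 → Σnom=110.110; wc +0.261/-0.110 → slack +1.959/-1.635; half-tol=0.185, Σhalf²=0.477148
  -J: nom -9.000 → Σnom=101.110; wc +0.054/-0.054 → slack +2.013/-1.689; half-tol=0.054, Σhalf²=0.480064
Nominal = 101.110. Worst-case = [101.110 - 1.689, 101.110 + 2.013] = [99.421, 103.123]. RSS = √0.480064 = 0.693.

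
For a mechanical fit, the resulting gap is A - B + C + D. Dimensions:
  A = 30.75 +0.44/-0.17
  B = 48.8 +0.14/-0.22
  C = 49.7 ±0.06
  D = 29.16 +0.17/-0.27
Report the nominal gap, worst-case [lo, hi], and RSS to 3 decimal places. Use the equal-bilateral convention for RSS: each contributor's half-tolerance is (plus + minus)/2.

nominal=60.810 wc=[60.170,61.700] rss=0.421

Stack each dimension's contribution:
  +A: nom +30.750 → Σnom=30.750; wc +0.440/-0.170 → slack +0.440/-0.170; half-tol=0.305, Σhalf²=0.093025
  -B: nom -48.800 → Σnom=-18.050; wc +0.220/-0.140 → slack +0.660/-0.310; half-tol=0.180, Σhalf²=0.125425
  +C: nom +49.700 → Σnom=31.650; wc +0.060/-0.060 → slack +0.720/-0.370; half-tol=0.060, Σhalf²=0.129025
  +D: nom +29.160 → Σnom=60.810; wc +0.170/-0.270 → slack +0.890/-0.640; half-tol=0.220, Σhalf²=0.177425
Nominal = 60.810. Worst-case = [60.810 - 0.640, 60.810 + 0.890] = [60.170, 61.700]. RSS = √0.177425 = 0.421.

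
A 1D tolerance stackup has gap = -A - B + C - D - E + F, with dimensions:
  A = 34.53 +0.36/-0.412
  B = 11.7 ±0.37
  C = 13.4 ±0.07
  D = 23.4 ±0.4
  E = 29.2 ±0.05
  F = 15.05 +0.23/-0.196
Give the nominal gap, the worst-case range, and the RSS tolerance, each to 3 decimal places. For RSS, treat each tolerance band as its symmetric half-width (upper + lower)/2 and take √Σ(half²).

Stack each dimension's contribution:
  -A: nom -34.530 → Σnom=-34.530; wc +0.412/-0.360 → slack +0.412/-0.360; half-tol=0.386, Σhalf²=0.148996
  -B: nom -11.700 → Σnom=-46.230; wc +0.370/-0.370 → slack +0.782/-0.730; half-tol=0.370, Σhalf²=0.285896
  +C: nom +13.400 → Σnom=-32.830; wc +0.070/-0.070 → slack +0.852/-0.800; half-tol=0.070, Σhalf²=0.290796
  -D: nom -23.400 → Σnom=-56.230; wc +0.400/-0.400 → slack +1.252/-1.200; half-tol=0.400, Σhalf²=0.450796
  -E: nom -29.200 → Σnom=-85.430; wc +0.050/-0.050 → slack +1.302/-1.250; half-tol=0.050, Σhalf²=0.453296
  +F: nom +15.050 → Σnom=-70.380; wc +0.230/-0.196 → slack +1.532/-1.446; half-tol=0.213, Σhalf²=0.498665
Nominal = -70.380. Worst-case = [-70.380 - 1.446, -70.380 + 1.532] = [-71.826, -68.848]. RSS = √0.498665 = 0.706.

nominal=-70.380 wc=[-71.826,-68.848] rss=0.706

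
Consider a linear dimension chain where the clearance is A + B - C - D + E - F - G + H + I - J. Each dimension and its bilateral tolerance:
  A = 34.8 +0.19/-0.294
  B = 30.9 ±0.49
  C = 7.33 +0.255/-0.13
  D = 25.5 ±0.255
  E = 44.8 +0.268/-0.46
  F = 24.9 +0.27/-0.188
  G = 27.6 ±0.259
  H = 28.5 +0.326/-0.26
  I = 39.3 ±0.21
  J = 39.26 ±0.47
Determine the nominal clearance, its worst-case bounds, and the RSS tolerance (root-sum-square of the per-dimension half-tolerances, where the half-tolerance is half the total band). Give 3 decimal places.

nominal=53.710 wc=[50.487,56.496] rss=1.002

Stack each dimension's contribution:
  +A: nom +34.800 → Σnom=34.800; wc +0.190/-0.294 → slack +0.190/-0.294; half-tol=0.242, Σhalf²=0.058564
  +B: nom +30.900 → Σnom=65.700; wc +0.490/-0.490 → slack +0.680/-0.784; half-tol=0.490, Σhalf²=0.298664
  -C: nom -7.330 → Σnom=58.370; wc +0.130/-0.255 → slack +0.810/-1.039; half-tol=0.193, Σhalf²=0.335720
  -D: nom -25.500 → Σnom=32.870; wc +0.255/-0.255 → slack +1.065/-1.294; half-tol=0.255, Σhalf²=0.400745
  +E: nom +44.800 → Σnom=77.670; wc +0.268/-0.460 → slack +1.333/-1.754; half-tol=0.364, Σhalf²=0.533241
  -F: nom -24.900 → Σnom=52.770; wc +0.188/-0.270 → slack +1.521/-2.024; half-tol=0.229, Σhalf²=0.585682
  -G: nom -27.600 → Σnom=25.170; wc +0.259/-0.259 → slack +1.780/-2.283; half-tol=0.259, Σhalf²=0.652763
  +H: nom +28.500 → Σnom=53.670; wc +0.326/-0.260 → slack +2.106/-2.543; half-tol=0.293, Σhalf²=0.738612
  +I: nom +39.300 → Σnom=92.970; wc +0.210/-0.210 → slack +2.316/-2.753; half-tol=0.210, Σhalf²=0.782712
  -J: nom -39.260 → Σnom=53.710; wc +0.470/-0.470 → slack +2.786/-3.223; half-tol=0.470, Σhalf²=1.003612
Nominal = 53.710. Worst-case = [53.710 - 3.223, 53.710 + 2.786] = [50.487, 56.496]. RSS = √1.003612 = 1.002.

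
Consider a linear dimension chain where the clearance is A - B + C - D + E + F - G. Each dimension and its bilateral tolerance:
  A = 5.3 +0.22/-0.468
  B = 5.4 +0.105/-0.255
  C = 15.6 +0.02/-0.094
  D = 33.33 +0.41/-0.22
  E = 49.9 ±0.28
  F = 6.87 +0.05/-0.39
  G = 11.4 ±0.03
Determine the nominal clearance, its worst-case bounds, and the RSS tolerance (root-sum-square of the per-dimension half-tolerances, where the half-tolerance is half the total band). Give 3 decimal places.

nominal=27.540 wc=[25.763,28.615] rss=0.617

Stack each dimension's contribution:
  +A: nom +5.300 → Σnom=5.300; wc +0.220/-0.468 → slack +0.220/-0.468; half-tol=0.344, Σhalf²=0.118336
  -B: nom -5.400 → Σnom=-0.100; wc +0.255/-0.105 → slack +0.475/-0.573; half-tol=0.180, Σhalf²=0.150736
  +C: nom +15.600 → Σnom=15.500; wc +0.020/-0.094 → slack +0.495/-0.667; half-tol=0.057, Σhalf²=0.153985
  -D: nom -33.330 → Σnom=-17.830; wc +0.220/-0.410 → slack +0.715/-1.077; half-tol=0.315, Σhalf²=0.253210
  +E: nom +49.900 → Σnom=32.070; wc +0.280/-0.280 → slack +0.995/-1.357; half-tol=0.280, Σhalf²=0.331610
  +F: nom +6.870 → Σnom=38.940; wc +0.050/-0.390 → slack +1.045/-1.747; half-tol=0.220, Σhalf²=0.380010
  -G: nom -11.400 → Σnom=27.540; wc +0.030/-0.030 → slack +1.075/-1.777; half-tol=0.030, Σhalf²=0.380910
Nominal = 27.540. Worst-case = [27.540 - 1.777, 27.540 + 1.075] = [25.763, 28.615]. RSS = √0.380910 = 0.617.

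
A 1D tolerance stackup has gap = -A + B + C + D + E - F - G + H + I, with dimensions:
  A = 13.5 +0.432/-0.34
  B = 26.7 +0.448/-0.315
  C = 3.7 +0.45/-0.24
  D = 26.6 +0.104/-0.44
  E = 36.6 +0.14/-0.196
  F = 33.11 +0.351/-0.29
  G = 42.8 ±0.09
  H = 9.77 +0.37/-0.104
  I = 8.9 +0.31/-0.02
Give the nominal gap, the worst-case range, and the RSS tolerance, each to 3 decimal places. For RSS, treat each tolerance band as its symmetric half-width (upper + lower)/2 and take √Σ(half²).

nominal=22.860 wc=[20.672,25.402] rss=0.843

Stack each dimension's contribution:
  -A: nom -13.500 → Σnom=-13.500; wc +0.340/-0.432 → slack +0.340/-0.432; half-tol=0.386, Σhalf²=0.148996
  +B: nom +26.700 → Σnom=13.200; wc +0.448/-0.315 → slack +0.788/-0.747; half-tol=0.382, Σhalf²=0.294538
  +C: nom +3.700 → Σnom=16.900; wc +0.450/-0.240 → slack +1.238/-0.987; half-tol=0.345, Σhalf²=0.413563
  +D: nom +26.600 → Σnom=43.500; wc +0.104/-0.440 → slack +1.342/-1.427; half-tol=0.272, Σhalf²=0.487547
  +E: nom +36.600 → Σnom=80.100; wc +0.140/-0.196 → slack +1.482/-1.623; half-tol=0.168, Σhalf²=0.515771
  -F: nom -33.110 → Σnom=46.990; wc +0.290/-0.351 → slack +1.772/-1.974; half-tol=0.321, Σhalf²=0.618491
  -G: nom -42.800 → Σnom=4.190; wc +0.090/-0.090 → slack +1.862/-2.064; half-tol=0.090, Σhalf²=0.626591
  +H: nom +9.770 → Σnom=13.960; wc +0.370/-0.104 → slack +2.232/-2.168; half-tol=0.237, Σhalf²=0.682760
  +I: nom +8.900 → Σnom=22.860; wc +0.310/-0.020 → slack +2.542/-2.188; half-tol=0.165, Σhalf²=0.709986
Nominal = 22.860. Worst-case = [22.860 - 2.188, 22.860 + 2.542] = [20.672, 25.402]. RSS = √0.709986 = 0.843.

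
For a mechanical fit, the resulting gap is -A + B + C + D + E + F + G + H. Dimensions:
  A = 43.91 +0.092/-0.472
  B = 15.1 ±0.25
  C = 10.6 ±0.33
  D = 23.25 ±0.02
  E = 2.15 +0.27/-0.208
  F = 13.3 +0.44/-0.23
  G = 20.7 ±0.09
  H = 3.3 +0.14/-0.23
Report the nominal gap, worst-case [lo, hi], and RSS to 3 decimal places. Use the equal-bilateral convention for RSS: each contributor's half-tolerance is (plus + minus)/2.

nominal=44.490 wc=[43.040,46.502] rss=0.680

Stack each dimension's contribution:
  -A: nom -43.910 → Σnom=-43.910; wc +0.472/-0.092 → slack +0.472/-0.092; half-tol=0.282, Σhalf²=0.079524
  +B: nom +15.100 → Σnom=-28.810; wc +0.250/-0.250 → slack +0.722/-0.342; half-tol=0.250, Σhalf²=0.142024
  +C: nom +10.600 → Σnom=-18.210; wc +0.330/-0.330 → slack +1.052/-0.672; half-tol=0.330, Σhalf²=0.250924
  +D: nom +23.250 → Σnom=5.040; wc +0.020/-0.020 → slack +1.072/-0.692; half-tol=0.020, Σhalf²=0.251324
  +E: nom +2.150 → Σnom=7.190; wc +0.270/-0.208 → slack +1.342/-0.900; half-tol=0.239, Σhalf²=0.308445
  +F: nom +13.300 → Σnom=20.490; wc +0.440/-0.230 → slack +1.782/-1.130; half-tol=0.335, Σhalf²=0.420670
  +G: nom +20.700 → Σnom=41.190; wc +0.090/-0.090 → slack +1.872/-1.220; half-tol=0.090, Σhalf²=0.428770
  +H: nom +3.300 → Σnom=44.490; wc +0.140/-0.230 → slack +2.012/-1.450; half-tol=0.185, Σhalf²=0.462995
Nominal = 44.490. Worst-case = [44.490 - 1.450, 44.490 + 2.012] = [43.040, 46.502]. RSS = √0.462995 = 0.680.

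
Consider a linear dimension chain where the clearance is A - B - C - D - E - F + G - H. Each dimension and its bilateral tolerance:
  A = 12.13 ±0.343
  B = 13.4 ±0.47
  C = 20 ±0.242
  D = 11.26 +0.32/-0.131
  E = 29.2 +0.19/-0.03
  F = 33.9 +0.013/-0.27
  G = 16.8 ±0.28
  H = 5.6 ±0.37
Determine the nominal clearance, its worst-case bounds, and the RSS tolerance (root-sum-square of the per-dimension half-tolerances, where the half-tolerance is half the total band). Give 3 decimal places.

nominal=-84.430 wc=[-86.658,-82.294] rss=0.834

Stack each dimension's contribution:
  +A: nom +12.130 → Σnom=12.130; wc +0.343/-0.343 → slack +0.343/-0.343; half-tol=0.343, Σhalf²=0.117649
  -B: nom -13.400 → Σnom=-1.270; wc +0.470/-0.470 → slack +0.813/-0.813; half-tol=0.470, Σhalf²=0.338549
  -C: nom -20.000 → Σnom=-21.270; wc +0.242/-0.242 → slack +1.055/-1.055; half-tol=0.242, Σhalf²=0.397113
  -D: nom -11.260 → Σnom=-32.530; wc +0.131/-0.320 → slack +1.186/-1.375; half-tol=0.226, Σhalf²=0.447963
  -E: nom -29.200 → Σnom=-61.730; wc +0.030/-0.190 → slack +1.216/-1.565; half-tol=0.110, Σhalf²=0.460063
  -F: nom -33.900 → Σnom=-95.630; wc +0.270/-0.013 → slack +1.486/-1.578; half-tol=0.142, Σhalf²=0.480085
  +G: nom +16.800 → Σnom=-78.830; wc +0.280/-0.280 → slack +1.766/-1.858; half-tol=0.280, Σhalf²=0.558485
  -H: nom -5.600 → Σnom=-84.430; wc +0.370/-0.370 → slack +2.136/-2.228; half-tol=0.370, Σhalf²=0.695385
Nominal = -84.430. Worst-case = [-84.430 - 2.228, -84.430 + 2.136] = [-86.658, -82.294]. RSS = √0.695385 = 0.834.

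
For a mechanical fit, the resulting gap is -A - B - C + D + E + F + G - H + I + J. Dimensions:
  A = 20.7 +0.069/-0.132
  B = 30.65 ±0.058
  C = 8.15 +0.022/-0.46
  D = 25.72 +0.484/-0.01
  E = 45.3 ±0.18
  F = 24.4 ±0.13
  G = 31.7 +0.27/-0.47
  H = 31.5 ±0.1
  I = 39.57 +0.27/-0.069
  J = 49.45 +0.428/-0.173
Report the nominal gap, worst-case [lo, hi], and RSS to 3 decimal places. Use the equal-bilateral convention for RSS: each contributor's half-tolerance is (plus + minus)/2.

nominal=125.140 wc=[123.859,127.652] rss=0.669

Stack each dimension's contribution:
  -A: nom -20.700 → Σnom=-20.700; wc +0.132/-0.069 → slack +0.132/-0.069; half-tol=0.101, Σhalf²=0.010100
  -B: nom -30.650 → Σnom=-51.350; wc +0.058/-0.058 → slack +0.190/-0.127; half-tol=0.058, Σhalf²=0.013464
  -C: nom -8.150 → Σnom=-59.500; wc +0.460/-0.022 → slack +0.650/-0.149; half-tol=0.241, Σhalf²=0.071545
  +D: nom +25.720 → Σnom=-33.780; wc +0.484/-0.010 → slack +1.134/-0.159; half-tol=0.247, Σhalf²=0.132554
  +E: nom +45.300 → Σnom=11.520; wc +0.180/-0.180 → slack +1.314/-0.339; half-tol=0.180, Σhalf²=0.164954
  +F: nom +24.400 → Σnom=35.920; wc +0.130/-0.130 → slack +1.444/-0.469; half-tol=0.130, Σhalf²=0.181854
  +G: nom +31.700 → Σnom=67.620; wc +0.270/-0.470 → slack +1.714/-0.939; half-tol=0.370, Σhalf²=0.318754
  -H: nom -31.500 → Σnom=36.120; wc +0.100/-0.100 → slack +1.814/-1.039; half-tol=0.100, Σhalf²=0.328754
  +I: nom +39.570 → Σnom=75.690; wc +0.270/-0.069 → slack +2.084/-1.108; half-tol=0.170, Σhalf²=0.357485
  +J: nom +49.450 → Σnom=125.140; wc +0.428/-0.173 → slack +2.512/-1.281; half-tol=0.300, Σhalf²=0.447785
Nominal = 125.140. Worst-case = [125.140 - 1.281, 125.140 + 2.512] = [123.859, 127.652]. RSS = √0.447785 = 0.669.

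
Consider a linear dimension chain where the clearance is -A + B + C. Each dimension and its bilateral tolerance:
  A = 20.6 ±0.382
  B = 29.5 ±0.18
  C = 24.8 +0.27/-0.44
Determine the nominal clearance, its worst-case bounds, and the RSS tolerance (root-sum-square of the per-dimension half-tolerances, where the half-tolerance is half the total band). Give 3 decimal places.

nominal=33.700 wc=[32.698,34.532] rss=0.552

Stack each dimension's contribution:
  -A: nom -20.600 → Σnom=-20.600; wc +0.382/-0.382 → slack +0.382/-0.382; half-tol=0.382, Σhalf²=0.145924
  +B: nom +29.500 → Σnom=8.900; wc +0.180/-0.180 → slack +0.562/-0.562; half-tol=0.180, Σhalf²=0.178324
  +C: nom +24.800 → Σnom=33.700; wc +0.270/-0.440 → slack +0.832/-1.002; half-tol=0.355, Σhalf²=0.304349
Nominal = 33.700. Worst-case = [33.700 - 1.002, 33.700 + 0.832] = [32.698, 34.532]. RSS = √0.304349 = 0.552.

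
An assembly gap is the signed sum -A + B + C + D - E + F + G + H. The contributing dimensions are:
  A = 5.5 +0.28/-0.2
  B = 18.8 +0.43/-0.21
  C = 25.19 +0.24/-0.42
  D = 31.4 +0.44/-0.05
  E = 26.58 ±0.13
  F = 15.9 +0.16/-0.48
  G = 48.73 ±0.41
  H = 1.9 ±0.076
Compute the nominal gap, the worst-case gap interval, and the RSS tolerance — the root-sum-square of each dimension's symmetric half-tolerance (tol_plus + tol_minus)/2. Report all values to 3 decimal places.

nominal=109.840 wc=[107.784,111.926] rss=0.789

Stack each dimension's contribution:
  -A: nom -5.500 → Σnom=-5.500; wc +0.200/-0.280 → slack +0.200/-0.280; half-tol=0.240, Σhalf²=0.057600
  +B: nom +18.800 → Σnom=13.300; wc +0.430/-0.210 → slack +0.630/-0.490; half-tol=0.320, Σhalf²=0.160000
  +C: nom +25.190 → Σnom=38.490; wc +0.240/-0.420 → slack +0.870/-0.910; half-tol=0.330, Σhalf²=0.268900
  +D: nom +31.400 → Σnom=69.890; wc +0.440/-0.050 → slack +1.310/-0.960; half-tol=0.245, Σhalf²=0.328925
  -E: nom -26.580 → Σnom=43.310; wc +0.130/-0.130 → slack +1.440/-1.090; half-tol=0.130, Σhalf²=0.345825
  +F: nom +15.900 → Σnom=59.210; wc +0.160/-0.480 → slack +1.600/-1.570; half-tol=0.320, Σhalf²=0.448225
  +G: nom +48.730 → Σnom=107.940; wc +0.410/-0.410 → slack +2.010/-1.980; half-tol=0.410, Σhalf²=0.616325
  +H: nom +1.900 → Σnom=109.840; wc +0.076/-0.076 → slack +2.086/-2.056; half-tol=0.076, Σhalf²=0.622101
Nominal = 109.840. Worst-case = [109.840 - 2.056, 109.840 + 2.086] = [107.784, 111.926]. RSS = √0.622101 = 0.789.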